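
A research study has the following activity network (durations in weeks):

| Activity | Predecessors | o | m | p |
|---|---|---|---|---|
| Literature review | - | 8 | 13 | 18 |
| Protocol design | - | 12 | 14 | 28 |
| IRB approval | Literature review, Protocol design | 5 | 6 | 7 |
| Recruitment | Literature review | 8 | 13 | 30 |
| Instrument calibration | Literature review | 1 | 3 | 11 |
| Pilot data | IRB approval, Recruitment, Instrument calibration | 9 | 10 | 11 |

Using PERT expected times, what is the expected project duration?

38 weeks

te_Literature review = (8 + 4·13 + 18)/6 = 78/6 = 13
te_Protocol design = (12 + 4·14 + 28)/6 = 96/6 = 16
te_IRB approval = (5 + 4·6 + 7)/6 = 36/6 = 6
te_Recruitment = (8 + 4·13 + 30)/6 = 90/6 = 15
te_Instrument calibration = (1 + 4·3 + 11)/6 = 24/6 = 4
te_Pilot data = (9 + 4·10 + 11)/6 = 60/6 = 10

Forward pass:
ES_Literature review = 0; EF_Literature review = 13
ES_Protocol design = 0; EF_Protocol design = 16
ES_IRB approval = max(EF_Literature review=13, EF_Protocol design=16) = 16; EF_IRB approval = 16+6 = 22
ES_Recruitment = 13; EF_Recruitment = 13+15 = 28
ES_Instrument calibration = 13; EF_Instrument calibration = 13+4 = 17
ES_Pilot data = max(EF_IRB approval=22, EF_Recruitment=28, EF_Instrument calibration=17) = 28; EF_Pilot data = 28+10 = 38
Expected project duration μ = 38 weeks. Critical path: Literature review → Recruitment → Pilot data.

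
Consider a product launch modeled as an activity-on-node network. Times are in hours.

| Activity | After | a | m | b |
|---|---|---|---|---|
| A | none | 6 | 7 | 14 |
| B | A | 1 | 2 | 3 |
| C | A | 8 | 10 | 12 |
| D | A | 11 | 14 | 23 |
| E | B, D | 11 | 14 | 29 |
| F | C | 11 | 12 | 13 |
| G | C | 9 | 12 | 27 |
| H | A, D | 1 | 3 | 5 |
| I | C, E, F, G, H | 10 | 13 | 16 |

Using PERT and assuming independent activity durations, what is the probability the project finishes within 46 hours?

0.065

te_A = (6 + 4·7 + 14)/6 = 48/6 = 8; σ²_A = ((14−6)/6)² = 1.778
te_B = (1 + 4·2 + 3)/6 = 12/6 = 2; σ²_B = ((3−1)/6)² = 0.111
te_C = (8 + 4·10 + 12)/6 = 60/6 = 10; σ²_C = ((12−8)/6)² = 0.444
te_D = (11 + 4·14 + 23)/6 = 90/6 = 15; σ²_D = ((23−11)/6)² = 4.000
te_E = (11 + 4·14 + 29)/6 = 96/6 = 16; σ²_E = ((29−11)/6)² = 9.000
te_F = (11 + 4·12 + 13)/6 = 72/6 = 12; σ²_F = ((13−11)/6)² = 0.111
te_G = (9 + 4·12 + 27)/6 = 84/6 = 14; σ²_G = ((27−9)/6)² = 9.000
te_H = (1 + 4·3 + 5)/6 = 18/6 = 3; σ²_H = ((5−1)/6)² = 0.444
te_I = (10 + 4·13 + 16)/6 = 78/6 = 13; σ²_I = ((16−10)/6)² = 1.000

Forward pass:
ES_A = 0; EF_A = 8
ES_B = 8; EF_B = 8+2 = 10
ES_C = 8; EF_C = 8+10 = 18
ES_D = 8; EF_D = 8+15 = 23
ES_E = max(EF_B=10, EF_D=23) = 23; EF_E = 23+16 = 39
ES_F = 18; EF_F = 18+12 = 30
ES_G = 18; EF_G = 18+14 = 32
ES_H = max(EF_A=8, EF_D=23) = 23; EF_H = 23+3 = 26
ES_I = max(EF_C=18, EF_E=39, EF_F=30, EF_G=32, EF_H=26) = 39; EF_I = 39+13 = 52
Expected project duration μ = 52 hours. Critical path: A → D → E → I.

Variance along critical path = 1.778 + 4.000 + 9.000 + 1.000 = 15.778; σ = √15.778 = 3.972 hours.
Z = (46 − 52) / 3.972 = -1.511
P(T ≤ 46) = Φ(-1.511) ≈ 0.065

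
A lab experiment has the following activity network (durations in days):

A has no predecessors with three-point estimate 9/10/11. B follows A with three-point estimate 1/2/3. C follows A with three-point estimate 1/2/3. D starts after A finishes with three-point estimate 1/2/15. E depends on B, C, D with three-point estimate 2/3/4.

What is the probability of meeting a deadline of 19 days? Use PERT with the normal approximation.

0.800

te_A = (9 + 4·10 + 11)/6 = 60/6 = 10; σ²_A = ((11−9)/6)² = 0.111
te_B = (1 + 4·2 + 3)/6 = 12/6 = 2; σ²_B = ((3−1)/6)² = 0.111
te_C = (1 + 4·2 + 3)/6 = 12/6 = 2; σ²_C = ((3−1)/6)² = 0.111
te_D = (1 + 4·2 + 15)/6 = 24/6 = 4; σ²_D = ((15−1)/6)² = 5.444
te_E = (2 + 4·3 + 4)/6 = 18/6 = 3; σ²_E = ((4−2)/6)² = 0.111

Forward pass:
ES_A = 0; EF_A = 10
ES_B = 10; EF_B = 10+2 = 12
ES_C = 10; EF_C = 10+2 = 12
ES_D = 10; EF_D = 10+4 = 14
ES_E = max(EF_B=12, EF_C=12, EF_D=14) = 14; EF_E = 14+3 = 17
Expected project duration μ = 17 days. Critical path: A → D → E.

Variance along critical path = 0.111 + 5.444 + 0.111 = 5.667; σ = √5.667 = 2.380 days.
Z = (19 − 17) / 2.380 = 0.840
P(T ≤ 19) = Φ(0.840) ≈ 0.800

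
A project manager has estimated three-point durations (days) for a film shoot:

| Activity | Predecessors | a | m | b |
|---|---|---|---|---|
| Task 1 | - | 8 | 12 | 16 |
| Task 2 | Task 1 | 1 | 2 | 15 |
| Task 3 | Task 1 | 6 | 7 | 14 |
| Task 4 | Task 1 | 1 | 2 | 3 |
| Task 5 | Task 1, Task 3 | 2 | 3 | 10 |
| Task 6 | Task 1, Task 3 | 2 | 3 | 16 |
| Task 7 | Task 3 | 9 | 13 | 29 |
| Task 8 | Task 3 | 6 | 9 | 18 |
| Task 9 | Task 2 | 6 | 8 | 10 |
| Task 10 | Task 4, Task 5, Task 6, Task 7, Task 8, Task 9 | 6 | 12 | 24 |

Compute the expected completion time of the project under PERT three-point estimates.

te_Task 1 = (8 + 4·12 + 16)/6 = 72/6 = 12
te_Task 2 = (1 + 4·2 + 15)/6 = 24/6 = 4
te_Task 3 = (6 + 4·7 + 14)/6 = 48/6 = 8
te_Task 4 = (1 + 4·2 + 3)/6 = 12/6 = 2
te_Task 5 = (2 + 4·3 + 10)/6 = 24/6 = 4
te_Task 6 = (2 + 4·3 + 16)/6 = 30/6 = 5
te_Task 7 = (9 + 4·13 + 29)/6 = 90/6 = 15
te_Task 8 = (6 + 4·9 + 18)/6 = 60/6 = 10
te_Task 9 = (6 + 4·8 + 10)/6 = 48/6 = 8
te_Task 10 = (6 + 4·12 + 24)/6 = 78/6 = 13

Forward pass:
ES_Task 1 = 0; EF_Task 1 = 12
ES_Task 2 = 12; EF_Task 2 = 12+4 = 16
ES_Task 3 = 12; EF_Task 3 = 12+8 = 20
ES_Task 4 = 12; EF_Task 4 = 12+2 = 14
ES_Task 5 = max(EF_Task 1=12, EF_Task 3=20) = 20; EF_Task 5 = 20+4 = 24
ES_Task 6 = max(EF_Task 1=12, EF_Task 3=20) = 20; EF_Task 6 = 20+5 = 25
ES_Task 7 = 20; EF_Task 7 = 20+15 = 35
ES_Task 8 = 20; EF_Task 8 = 20+10 = 30
ES_Task 9 = 16; EF_Task 9 = 16+8 = 24
ES_Task 10 = max(EF_Task 4=14, EF_Task 5=24, EF_Task 6=25, EF_Task 7=35, EF_Task 8=30, EF_Task 9=24) = 35; EF_Task 10 = 35+13 = 48
Expected project duration μ = 48 days. Critical path: Task 1 → Task 3 → Task 7 → Task 10.

48 days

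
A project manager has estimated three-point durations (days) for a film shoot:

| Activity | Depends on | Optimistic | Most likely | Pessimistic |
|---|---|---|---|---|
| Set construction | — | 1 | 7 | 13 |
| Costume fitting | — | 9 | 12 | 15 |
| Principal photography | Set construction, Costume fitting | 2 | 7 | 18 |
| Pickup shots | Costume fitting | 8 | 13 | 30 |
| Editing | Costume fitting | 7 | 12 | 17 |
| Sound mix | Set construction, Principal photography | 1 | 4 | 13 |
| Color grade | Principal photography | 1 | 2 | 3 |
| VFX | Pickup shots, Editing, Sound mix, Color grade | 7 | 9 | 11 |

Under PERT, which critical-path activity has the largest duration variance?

te_Set construction = (1 + 4·7 + 13)/6 = 42/6 = 7; σ²_Set construction = ((13−1)/6)² = 4.000
te_Costume fitting = (9 + 4·12 + 15)/6 = 72/6 = 12; σ²_Costume fitting = ((15−9)/6)² = 1.000
te_Principal photography = (2 + 4·7 + 18)/6 = 48/6 = 8; σ²_Principal photography = ((18−2)/6)² = 7.111
te_Pickup shots = (8 + 4·13 + 30)/6 = 90/6 = 15; σ²_Pickup shots = ((30−8)/6)² = 13.444
te_Editing = (7 + 4·12 + 17)/6 = 72/6 = 12; σ²_Editing = ((17−7)/6)² = 2.778
te_Sound mix = (1 + 4·4 + 13)/6 = 30/6 = 5; σ²_Sound mix = ((13−1)/6)² = 4.000
te_Color grade = (1 + 4·2 + 3)/6 = 12/6 = 2; σ²_Color grade = ((3−1)/6)² = 0.111
te_VFX = (7 + 4·9 + 11)/6 = 54/6 = 9; σ²_VFX = ((11−7)/6)² = 0.444

Forward pass:
ES_Set construction = 0; EF_Set construction = 7
ES_Costume fitting = 0; EF_Costume fitting = 12
ES_Principal photography = max(EF_Set construction=7, EF_Costume fitting=12) = 12; EF_Principal photography = 12+8 = 20
ES_Pickup shots = 12; EF_Pickup shots = 12+15 = 27
ES_Editing = 12; EF_Editing = 12+12 = 24
ES_Sound mix = max(EF_Set construction=7, EF_Principal photography=20) = 20; EF_Sound mix = 20+5 = 25
ES_Color grade = 20; EF_Color grade = 20+2 = 22
ES_VFX = max(EF_Pickup shots=27, EF_Editing=24, EF_Sound mix=25, EF_Color grade=22) = 27; EF_VFX = 27+9 = 36
Expected project duration μ = 36 days. Critical path: Costume fitting → Pickup shots → VFX.

Variances on critical path: σ²_Costume fitting=1.000, σ²_Pickup shots=13.444, σ²_VFX=0.444.
Largest is σ²_Pickup shots = 13.444.

Pickup shots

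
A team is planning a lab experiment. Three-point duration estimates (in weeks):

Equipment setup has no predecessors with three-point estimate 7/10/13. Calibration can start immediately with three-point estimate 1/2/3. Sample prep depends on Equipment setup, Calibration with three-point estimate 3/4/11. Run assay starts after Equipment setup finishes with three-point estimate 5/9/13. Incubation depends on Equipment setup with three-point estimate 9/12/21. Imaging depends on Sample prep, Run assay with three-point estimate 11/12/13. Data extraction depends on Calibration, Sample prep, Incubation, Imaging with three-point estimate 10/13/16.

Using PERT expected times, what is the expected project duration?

te_Equipment setup = (7 + 4·10 + 13)/6 = 60/6 = 10
te_Calibration = (1 + 4·2 + 3)/6 = 12/6 = 2
te_Sample prep = (3 + 4·4 + 11)/6 = 30/6 = 5
te_Run assay = (5 + 4·9 + 13)/6 = 54/6 = 9
te_Incubation = (9 + 4·12 + 21)/6 = 78/6 = 13
te_Imaging = (11 + 4·12 + 13)/6 = 72/6 = 12
te_Data extraction = (10 + 4·13 + 16)/6 = 78/6 = 13

Forward pass:
ES_Equipment setup = 0; EF_Equipment setup = 10
ES_Calibration = 0; EF_Calibration = 2
ES_Sample prep = max(EF_Equipment setup=10, EF_Calibration=2) = 10; EF_Sample prep = 10+5 = 15
ES_Run assay = 10; EF_Run assay = 10+9 = 19
ES_Incubation = 10; EF_Incubation = 10+13 = 23
ES_Imaging = max(EF_Sample prep=15, EF_Run assay=19) = 19; EF_Imaging = 19+12 = 31
ES_Data extraction = max(EF_Calibration=2, EF_Sample prep=15, EF_Incubation=23, EF_Imaging=31) = 31; EF_Data extraction = 31+13 = 44
Expected project duration μ = 44 weeks. Critical path: Equipment setup → Run assay → Imaging → Data extraction.

44 weeks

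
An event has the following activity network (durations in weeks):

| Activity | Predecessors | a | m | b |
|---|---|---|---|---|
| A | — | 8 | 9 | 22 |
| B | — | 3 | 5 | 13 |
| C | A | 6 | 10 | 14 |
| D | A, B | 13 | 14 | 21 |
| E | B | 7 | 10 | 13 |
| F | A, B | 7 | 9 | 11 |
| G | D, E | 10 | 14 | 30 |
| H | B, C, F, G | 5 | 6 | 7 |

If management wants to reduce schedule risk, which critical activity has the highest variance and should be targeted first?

te_A = (8 + 4·9 + 22)/6 = 66/6 = 11; σ²_A = ((22−8)/6)² = 5.444
te_B = (3 + 4·5 + 13)/6 = 36/6 = 6; σ²_B = ((13−3)/6)² = 2.778
te_C = (6 + 4·10 + 14)/6 = 60/6 = 10; σ²_C = ((14−6)/6)² = 1.778
te_D = (13 + 4·14 + 21)/6 = 90/6 = 15; σ²_D = ((21−13)/6)² = 1.778
te_E = (7 + 4·10 + 13)/6 = 60/6 = 10; σ²_E = ((13−7)/6)² = 1.000
te_F = (7 + 4·9 + 11)/6 = 54/6 = 9; σ²_F = ((11−7)/6)² = 0.444
te_G = (10 + 4·14 + 30)/6 = 96/6 = 16; σ²_G = ((30−10)/6)² = 11.111
te_H = (5 + 4·6 + 7)/6 = 36/6 = 6; σ²_H = ((7−5)/6)² = 0.111

Forward pass:
ES_A = 0; EF_A = 11
ES_B = 0; EF_B = 6
ES_C = 11; EF_C = 11+10 = 21
ES_D = max(EF_A=11, EF_B=6) = 11; EF_D = 11+15 = 26
ES_E = 6; EF_E = 6+10 = 16
ES_F = max(EF_A=11, EF_B=6) = 11; EF_F = 11+9 = 20
ES_G = max(EF_D=26, EF_E=16) = 26; EF_G = 26+16 = 42
ES_H = max(EF_B=6, EF_C=21, EF_F=20, EF_G=42) = 42; EF_H = 42+6 = 48
Expected project duration μ = 48 weeks. Critical path: A → D → G → H.

Variances on critical path: σ²_A=5.444, σ²_D=1.778, σ²_G=11.111, σ²_H=0.111.
Largest is σ²_G = 11.111.

G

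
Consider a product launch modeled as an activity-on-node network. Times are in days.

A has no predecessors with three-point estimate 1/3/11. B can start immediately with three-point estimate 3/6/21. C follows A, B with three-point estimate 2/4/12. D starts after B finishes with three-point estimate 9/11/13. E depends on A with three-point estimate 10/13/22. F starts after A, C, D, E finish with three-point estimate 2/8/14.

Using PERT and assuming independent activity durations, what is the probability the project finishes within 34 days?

te_A = (1 + 4·3 + 11)/6 = 24/6 = 4; σ²_A = ((11−1)/6)² = 2.778
te_B = (3 + 4·6 + 21)/6 = 48/6 = 8; σ²_B = ((21−3)/6)² = 9.000
te_C = (2 + 4·4 + 12)/6 = 30/6 = 5; σ²_C = ((12−2)/6)² = 2.778
te_D = (9 + 4·11 + 13)/6 = 66/6 = 11; σ²_D = ((13−9)/6)² = 0.444
te_E = (10 + 4·13 + 22)/6 = 84/6 = 14; σ²_E = ((22−10)/6)² = 4.000
te_F = (2 + 4·8 + 14)/6 = 48/6 = 8; σ²_F = ((14−2)/6)² = 4.000

Forward pass:
ES_A = 0; EF_A = 4
ES_B = 0; EF_B = 8
ES_C = max(EF_A=4, EF_B=8) = 8; EF_C = 8+5 = 13
ES_D = 8; EF_D = 8+11 = 19
ES_E = 4; EF_E = 4+14 = 18
ES_F = max(EF_A=4, EF_C=13, EF_D=19, EF_E=18) = 19; EF_F = 19+8 = 27
Expected project duration μ = 27 days. Critical path: B → D → F.

Variance along critical path = 9.000 + 0.444 + 4.000 = 13.444; σ = √13.444 = 3.667 days.
Z = (34 − 27) / 3.667 = 1.909
P(T ≤ 34) = Φ(1.909) ≈ 0.972

0.972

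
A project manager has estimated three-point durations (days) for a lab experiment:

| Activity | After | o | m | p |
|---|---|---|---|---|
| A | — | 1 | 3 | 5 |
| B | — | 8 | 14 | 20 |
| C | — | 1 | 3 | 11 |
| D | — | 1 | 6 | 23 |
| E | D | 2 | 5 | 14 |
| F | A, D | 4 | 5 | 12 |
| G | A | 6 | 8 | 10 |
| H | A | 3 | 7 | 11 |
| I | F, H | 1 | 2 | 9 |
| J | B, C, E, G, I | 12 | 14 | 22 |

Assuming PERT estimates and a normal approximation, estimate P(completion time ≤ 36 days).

te_A = (1 + 4·3 + 5)/6 = 18/6 = 3; σ²_A = ((5−1)/6)² = 0.444
te_B = (8 + 4·14 + 20)/6 = 84/6 = 14; σ²_B = ((20−8)/6)² = 4.000
te_C = (1 + 4·3 + 11)/6 = 24/6 = 4; σ²_C = ((11−1)/6)² = 2.778
te_D = (1 + 4·6 + 23)/6 = 48/6 = 8; σ²_D = ((23−1)/6)² = 13.444
te_E = (2 + 4·5 + 14)/6 = 36/6 = 6; σ²_E = ((14−2)/6)² = 4.000
te_F = (4 + 4·5 + 12)/6 = 36/6 = 6; σ²_F = ((12−4)/6)² = 1.778
te_G = (6 + 4·8 + 10)/6 = 48/6 = 8; σ²_G = ((10−6)/6)² = 0.444
te_H = (3 + 4·7 + 11)/6 = 42/6 = 7; σ²_H = ((11−3)/6)² = 1.778
te_I = (1 + 4·2 + 9)/6 = 18/6 = 3; σ²_I = ((9−1)/6)² = 1.778
te_J = (12 + 4·14 + 22)/6 = 90/6 = 15; σ²_J = ((22−12)/6)² = 2.778

Forward pass:
ES_A = 0; EF_A = 3
ES_B = 0; EF_B = 14
ES_C = 0; EF_C = 4
ES_D = 0; EF_D = 8
ES_E = 8; EF_E = 8+6 = 14
ES_F = max(EF_A=3, EF_D=8) = 8; EF_F = 8+6 = 14
ES_G = 3; EF_G = 3+8 = 11
ES_H = 3; EF_H = 3+7 = 10
ES_I = max(EF_F=14, EF_H=10) = 14; EF_I = 14+3 = 17
ES_J = max(EF_B=14, EF_C=4, EF_E=14, EF_G=11, EF_I=17) = 17; EF_J = 17+15 = 32
Expected project duration μ = 32 days. Critical path: D → F → I → J.

Variance along critical path = 13.444 + 1.778 + 1.778 + 2.778 = 19.778; σ = √19.778 = 4.447 days.
Z = (36 − 32) / 4.447 = 0.899
P(T ≤ 36) = Φ(0.899) ≈ 0.816

0.816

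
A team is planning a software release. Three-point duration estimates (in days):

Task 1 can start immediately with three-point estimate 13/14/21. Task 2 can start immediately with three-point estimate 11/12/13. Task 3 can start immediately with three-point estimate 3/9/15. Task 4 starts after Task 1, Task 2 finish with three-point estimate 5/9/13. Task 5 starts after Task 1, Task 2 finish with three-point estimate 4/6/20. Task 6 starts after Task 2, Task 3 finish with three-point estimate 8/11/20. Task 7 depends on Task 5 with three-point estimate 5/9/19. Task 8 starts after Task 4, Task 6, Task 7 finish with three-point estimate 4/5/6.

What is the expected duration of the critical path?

te_Task 1 = (13 + 4·14 + 21)/6 = 90/6 = 15
te_Task 2 = (11 + 4·12 + 13)/6 = 72/6 = 12
te_Task 3 = (3 + 4·9 + 15)/6 = 54/6 = 9
te_Task 4 = (5 + 4·9 + 13)/6 = 54/6 = 9
te_Task 5 = (4 + 4·6 + 20)/6 = 48/6 = 8
te_Task 6 = (8 + 4·11 + 20)/6 = 72/6 = 12
te_Task 7 = (5 + 4·9 + 19)/6 = 60/6 = 10
te_Task 8 = (4 + 4·5 + 6)/6 = 30/6 = 5

Forward pass:
ES_Task 1 = 0; EF_Task 1 = 15
ES_Task 2 = 0; EF_Task 2 = 12
ES_Task 3 = 0; EF_Task 3 = 9
ES_Task 4 = max(EF_Task 1=15, EF_Task 2=12) = 15; EF_Task 4 = 15+9 = 24
ES_Task 5 = max(EF_Task 1=15, EF_Task 2=12) = 15; EF_Task 5 = 15+8 = 23
ES_Task 6 = max(EF_Task 2=12, EF_Task 3=9) = 12; EF_Task 6 = 12+12 = 24
ES_Task 7 = 23; EF_Task 7 = 23+10 = 33
ES_Task 8 = max(EF_Task 4=24, EF_Task 6=24, EF_Task 7=33) = 33; EF_Task 8 = 33+5 = 38
Expected project duration μ = 38 days. Critical path: Task 1 → Task 5 → Task 7 → Task 8.

38 days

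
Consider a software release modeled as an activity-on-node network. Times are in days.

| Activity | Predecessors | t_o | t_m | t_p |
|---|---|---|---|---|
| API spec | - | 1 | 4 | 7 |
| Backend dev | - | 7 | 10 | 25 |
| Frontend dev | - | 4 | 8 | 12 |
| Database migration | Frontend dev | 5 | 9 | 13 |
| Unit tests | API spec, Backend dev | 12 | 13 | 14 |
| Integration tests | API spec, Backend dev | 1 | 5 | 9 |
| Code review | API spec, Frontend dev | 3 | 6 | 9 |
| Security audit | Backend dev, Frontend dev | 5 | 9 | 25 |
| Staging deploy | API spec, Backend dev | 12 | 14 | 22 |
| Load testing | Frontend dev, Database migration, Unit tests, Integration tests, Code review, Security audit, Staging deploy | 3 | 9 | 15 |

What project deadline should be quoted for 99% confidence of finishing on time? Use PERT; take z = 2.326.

45.2 days

te_API spec = (1 + 4·4 + 7)/6 = 24/6 = 4; σ²_API spec = ((7−1)/6)² = 1.000
te_Backend dev = (7 + 4·10 + 25)/6 = 72/6 = 12; σ²_Backend dev = ((25−7)/6)² = 9.000
te_Frontend dev = (4 + 4·8 + 12)/6 = 48/6 = 8; σ²_Frontend dev = ((12−4)/6)² = 1.778
te_Database migration = (5 + 4·9 + 13)/6 = 54/6 = 9; σ²_Database migration = ((13−5)/6)² = 1.778
te_Unit tests = (12 + 4·13 + 14)/6 = 78/6 = 13; σ²_Unit tests = ((14−12)/6)² = 0.111
te_Integration tests = (1 + 4·5 + 9)/6 = 30/6 = 5; σ²_Integration tests = ((9−1)/6)² = 1.778
te_Code review = (3 + 4·6 + 9)/6 = 36/6 = 6; σ²_Code review = ((9−3)/6)² = 1.000
te_Security audit = (5 + 4·9 + 25)/6 = 66/6 = 11; σ²_Security audit = ((25−5)/6)² = 11.111
te_Staging deploy = (12 + 4·14 + 22)/6 = 90/6 = 15; σ²_Staging deploy = ((22−12)/6)² = 2.778
te_Load testing = (3 + 4·9 + 15)/6 = 54/6 = 9; σ²_Load testing = ((15−3)/6)² = 4.000

Forward pass:
ES_API spec = 0; EF_API spec = 4
ES_Backend dev = 0; EF_Backend dev = 12
ES_Frontend dev = 0; EF_Frontend dev = 8
ES_Database migration = 8; EF_Database migration = 8+9 = 17
ES_Unit tests = max(EF_API spec=4, EF_Backend dev=12) = 12; EF_Unit tests = 12+13 = 25
ES_Integration tests = max(EF_API spec=4, EF_Backend dev=12) = 12; EF_Integration tests = 12+5 = 17
ES_Code review = max(EF_API spec=4, EF_Frontend dev=8) = 8; EF_Code review = 8+6 = 14
ES_Security audit = max(EF_Backend dev=12, EF_Frontend dev=8) = 12; EF_Security audit = 12+11 = 23
ES_Staging deploy = max(EF_API spec=4, EF_Backend dev=12) = 12; EF_Staging deploy = 12+15 = 27
ES_Load testing = max(EF_Frontend dev=8, EF_Database migration=17, EF_Unit tests=25, EF_Integration tests=17, EF_Code review=14, EF_Security audit=23, EF_Staging deploy=27) = 27; EF_Load testing = 27+9 = 36
Expected project duration μ = 36 days. Critical path: Backend dev → Staging deploy → Load testing.

Variance along critical path = 9.000 + 2.778 + 4.000 = 15.778; σ = 3.972 days.
D = μ + z·σ = 36 + 2.326·3.972 = 45.2 days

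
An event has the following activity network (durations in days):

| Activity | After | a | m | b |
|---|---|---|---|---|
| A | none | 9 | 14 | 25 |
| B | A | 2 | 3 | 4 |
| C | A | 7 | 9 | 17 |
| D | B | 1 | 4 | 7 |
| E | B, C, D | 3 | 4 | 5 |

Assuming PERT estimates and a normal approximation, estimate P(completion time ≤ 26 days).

0.171

te_A = (9 + 4·14 + 25)/6 = 90/6 = 15; σ²_A = ((25−9)/6)² = 7.111
te_B = (2 + 4·3 + 4)/6 = 18/6 = 3; σ²_B = ((4−2)/6)² = 0.111
te_C = (7 + 4·9 + 17)/6 = 60/6 = 10; σ²_C = ((17−7)/6)² = 2.778
te_D = (1 + 4·4 + 7)/6 = 24/6 = 4; σ²_D = ((7−1)/6)² = 1.000
te_E = (3 + 4·4 + 5)/6 = 24/6 = 4; σ²_E = ((5−3)/6)² = 0.111

Forward pass:
ES_A = 0; EF_A = 15
ES_B = 15; EF_B = 15+3 = 18
ES_C = 15; EF_C = 15+10 = 25
ES_D = 18; EF_D = 18+4 = 22
ES_E = max(EF_B=18, EF_C=25, EF_D=22) = 25; EF_E = 25+4 = 29
Expected project duration μ = 29 days. Critical path: A → C → E.

Variance along critical path = 7.111 + 2.778 + 0.111 = 10.000; σ = √10.000 = 3.162 days.
Z = (26 − 29) / 3.162 = -0.949
P(T ≤ 26) = Φ(-0.949) ≈ 0.171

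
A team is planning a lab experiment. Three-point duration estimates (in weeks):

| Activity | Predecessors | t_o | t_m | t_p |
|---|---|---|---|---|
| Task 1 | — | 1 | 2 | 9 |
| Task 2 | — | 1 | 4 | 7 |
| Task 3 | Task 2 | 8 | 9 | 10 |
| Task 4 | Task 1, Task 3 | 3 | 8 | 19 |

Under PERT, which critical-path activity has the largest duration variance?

Task 4

te_Task 1 = (1 + 4·2 + 9)/6 = 18/6 = 3; σ²_Task 1 = ((9−1)/6)² = 1.778
te_Task 2 = (1 + 4·4 + 7)/6 = 24/6 = 4; σ²_Task 2 = ((7−1)/6)² = 1.000
te_Task 3 = (8 + 4·9 + 10)/6 = 54/6 = 9; σ²_Task 3 = ((10−8)/6)² = 0.111
te_Task 4 = (3 + 4·8 + 19)/6 = 54/6 = 9; σ²_Task 4 = ((19−3)/6)² = 7.111

Forward pass:
ES_Task 1 = 0; EF_Task 1 = 3
ES_Task 2 = 0; EF_Task 2 = 4
ES_Task 3 = 4; EF_Task 3 = 4+9 = 13
ES_Task 4 = max(EF_Task 1=3, EF_Task 3=13) = 13; EF_Task 4 = 13+9 = 22
Expected project duration μ = 22 weeks. Critical path: Task 2 → Task 3 → Task 4.

Variances on critical path: σ²_Task 2=1.000, σ²_Task 3=0.111, σ²_Task 4=7.111.
Largest is σ²_Task 4 = 7.111.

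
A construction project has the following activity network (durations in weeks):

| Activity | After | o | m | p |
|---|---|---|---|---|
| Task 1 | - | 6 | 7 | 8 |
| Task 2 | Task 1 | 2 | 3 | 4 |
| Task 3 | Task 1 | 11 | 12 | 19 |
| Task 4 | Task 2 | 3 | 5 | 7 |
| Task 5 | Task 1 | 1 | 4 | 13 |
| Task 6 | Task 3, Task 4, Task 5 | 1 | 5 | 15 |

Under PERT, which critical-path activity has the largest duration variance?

te_Task 1 = (6 + 4·7 + 8)/6 = 42/6 = 7; σ²_Task 1 = ((8−6)/6)² = 0.111
te_Task 2 = (2 + 4·3 + 4)/6 = 18/6 = 3; σ²_Task 2 = ((4−2)/6)² = 0.111
te_Task 3 = (11 + 4·12 + 19)/6 = 78/6 = 13; σ²_Task 3 = ((19−11)/6)² = 1.778
te_Task 4 = (3 + 4·5 + 7)/6 = 30/6 = 5; σ²_Task 4 = ((7−3)/6)² = 0.444
te_Task 5 = (1 + 4·4 + 13)/6 = 30/6 = 5; σ²_Task 5 = ((13−1)/6)² = 4.000
te_Task 6 = (1 + 4·5 + 15)/6 = 36/6 = 6; σ²_Task 6 = ((15−1)/6)² = 5.444

Forward pass:
ES_Task 1 = 0; EF_Task 1 = 7
ES_Task 2 = 7; EF_Task 2 = 7+3 = 10
ES_Task 3 = 7; EF_Task 3 = 7+13 = 20
ES_Task 4 = 10; EF_Task 4 = 10+5 = 15
ES_Task 5 = 7; EF_Task 5 = 7+5 = 12
ES_Task 6 = max(EF_Task 3=20, EF_Task 4=15, EF_Task 5=12) = 20; EF_Task 6 = 20+6 = 26
Expected project duration μ = 26 weeks. Critical path: Task 1 → Task 3 → Task 6.

Variances on critical path: σ²_Task 1=0.111, σ²_Task 3=1.778, σ²_Task 6=5.444.
Largest is σ²_Task 6 = 5.444.

Task 6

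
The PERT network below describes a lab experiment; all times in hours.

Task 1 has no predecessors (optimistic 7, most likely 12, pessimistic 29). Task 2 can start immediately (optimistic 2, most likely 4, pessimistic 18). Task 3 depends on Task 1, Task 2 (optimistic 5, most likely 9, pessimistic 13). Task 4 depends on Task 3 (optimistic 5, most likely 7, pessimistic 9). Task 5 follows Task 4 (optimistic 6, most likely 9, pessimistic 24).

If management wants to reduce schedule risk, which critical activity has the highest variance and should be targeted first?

Task 1

te_Task 1 = (7 + 4·12 + 29)/6 = 84/6 = 14; σ²_Task 1 = ((29−7)/6)² = 13.444
te_Task 2 = (2 + 4·4 + 18)/6 = 36/6 = 6; σ²_Task 2 = ((18−2)/6)² = 7.111
te_Task 3 = (5 + 4·9 + 13)/6 = 54/6 = 9; σ²_Task 3 = ((13−5)/6)² = 1.778
te_Task 4 = (5 + 4·7 + 9)/6 = 42/6 = 7; σ²_Task 4 = ((9−5)/6)² = 0.444
te_Task 5 = (6 + 4·9 + 24)/6 = 66/6 = 11; σ²_Task 5 = ((24−6)/6)² = 9.000

Forward pass:
ES_Task 1 = 0; EF_Task 1 = 14
ES_Task 2 = 0; EF_Task 2 = 6
ES_Task 3 = max(EF_Task 1=14, EF_Task 2=6) = 14; EF_Task 3 = 14+9 = 23
ES_Task 4 = 23; EF_Task 4 = 23+7 = 30
ES_Task 5 = 30; EF_Task 5 = 30+11 = 41
Expected project duration μ = 41 hours. Critical path: Task 1 → Task 3 → Task 4 → Task 5.

Variances on critical path: σ²_Task 1=13.444, σ²_Task 3=1.778, σ²_Task 4=0.444, σ²_Task 5=9.000.
Largest is σ²_Task 1 = 13.444.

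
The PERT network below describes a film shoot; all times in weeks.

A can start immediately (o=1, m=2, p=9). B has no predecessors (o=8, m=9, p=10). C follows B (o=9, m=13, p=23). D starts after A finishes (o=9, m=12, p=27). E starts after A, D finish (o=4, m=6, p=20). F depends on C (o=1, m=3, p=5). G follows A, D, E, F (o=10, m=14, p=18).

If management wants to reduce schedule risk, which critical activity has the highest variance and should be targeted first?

te_A = (1 + 4·2 + 9)/6 = 18/6 = 3; σ²_A = ((9−1)/6)² = 1.778
te_B = (8 + 4·9 + 10)/6 = 54/6 = 9; σ²_B = ((10−8)/6)² = 0.111
te_C = (9 + 4·13 + 23)/6 = 84/6 = 14; σ²_C = ((23−9)/6)² = 5.444
te_D = (9 + 4·12 + 27)/6 = 84/6 = 14; σ²_D = ((27−9)/6)² = 9.000
te_E = (4 + 4·6 + 20)/6 = 48/6 = 8; σ²_E = ((20−4)/6)² = 7.111
te_F = (1 + 4·3 + 5)/6 = 18/6 = 3; σ²_F = ((5−1)/6)² = 0.444
te_G = (10 + 4·14 + 18)/6 = 84/6 = 14; σ²_G = ((18−10)/6)² = 1.778

Forward pass:
ES_A = 0; EF_A = 3
ES_B = 0; EF_B = 9
ES_C = 9; EF_C = 9+14 = 23
ES_D = 3; EF_D = 3+14 = 17
ES_E = max(EF_A=3, EF_D=17) = 17; EF_E = 17+8 = 25
ES_F = 23; EF_F = 23+3 = 26
ES_G = max(EF_A=3, EF_D=17, EF_E=25, EF_F=26) = 26; EF_G = 26+14 = 40
Expected project duration μ = 40 weeks. Critical path: B → C → F → G.

Variances on critical path: σ²_B=0.111, σ²_C=5.444, σ²_F=0.444, σ²_G=1.778.
Largest is σ²_C = 5.444.

C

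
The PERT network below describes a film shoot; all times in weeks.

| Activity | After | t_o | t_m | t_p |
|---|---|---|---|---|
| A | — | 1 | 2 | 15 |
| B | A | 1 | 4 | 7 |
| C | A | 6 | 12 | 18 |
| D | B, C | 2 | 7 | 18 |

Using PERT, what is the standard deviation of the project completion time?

te_A = (1 + 4·2 + 15)/6 = 24/6 = 4; σ²_A = ((15−1)/6)² = 5.444
te_B = (1 + 4·4 + 7)/6 = 24/6 = 4; σ²_B = ((7−1)/6)² = 1.000
te_C = (6 + 4·12 + 18)/6 = 72/6 = 12; σ²_C = ((18−6)/6)² = 4.000
te_D = (2 + 4·7 + 18)/6 = 48/6 = 8; σ²_D = ((18−2)/6)² = 7.111

Forward pass:
ES_A = 0; EF_A = 4
ES_B = 4; EF_B = 4+4 = 8
ES_C = 4; EF_C = 4+12 = 16
ES_D = max(EF_B=8, EF_C=16) = 16; EF_D = 16+8 = 24
Expected project duration μ = 24 weeks. Critical path: A → C → D.

Variance along critical path = 5.444 + 4.000 + 7.111 = 16.556
σ = √16.556 = 4.069 weeks

4.07 weeks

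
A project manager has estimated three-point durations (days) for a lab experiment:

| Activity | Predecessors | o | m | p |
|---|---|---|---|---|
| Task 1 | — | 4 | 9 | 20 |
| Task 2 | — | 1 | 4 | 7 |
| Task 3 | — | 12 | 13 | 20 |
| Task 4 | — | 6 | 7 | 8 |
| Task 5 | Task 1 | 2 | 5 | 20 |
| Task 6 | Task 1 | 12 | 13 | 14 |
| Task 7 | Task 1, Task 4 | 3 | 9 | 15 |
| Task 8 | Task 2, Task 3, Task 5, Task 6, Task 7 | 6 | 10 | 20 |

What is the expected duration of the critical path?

te_Task 1 = (4 + 4·9 + 20)/6 = 60/6 = 10
te_Task 2 = (1 + 4·4 + 7)/6 = 24/6 = 4
te_Task 3 = (12 + 4·13 + 20)/6 = 84/6 = 14
te_Task 4 = (6 + 4·7 + 8)/6 = 42/6 = 7
te_Task 5 = (2 + 4·5 + 20)/6 = 42/6 = 7
te_Task 6 = (12 + 4·13 + 14)/6 = 78/6 = 13
te_Task 7 = (3 + 4·9 + 15)/6 = 54/6 = 9
te_Task 8 = (6 + 4·10 + 20)/6 = 66/6 = 11

Forward pass:
ES_Task 1 = 0; EF_Task 1 = 10
ES_Task 2 = 0; EF_Task 2 = 4
ES_Task 3 = 0; EF_Task 3 = 14
ES_Task 4 = 0; EF_Task 4 = 7
ES_Task 5 = 10; EF_Task 5 = 10+7 = 17
ES_Task 6 = 10; EF_Task 6 = 10+13 = 23
ES_Task 7 = max(EF_Task 1=10, EF_Task 4=7) = 10; EF_Task 7 = 10+9 = 19
ES_Task 8 = max(EF_Task 2=4, EF_Task 3=14, EF_Task 5=17, EF_Task 6=23, EF_Task 7=19) = 23; EF_Task 8 = 23+11 = 34
Expected project duration μ = 34 days. Critical path: Task 1 → Task 6 → Task 8.

34 days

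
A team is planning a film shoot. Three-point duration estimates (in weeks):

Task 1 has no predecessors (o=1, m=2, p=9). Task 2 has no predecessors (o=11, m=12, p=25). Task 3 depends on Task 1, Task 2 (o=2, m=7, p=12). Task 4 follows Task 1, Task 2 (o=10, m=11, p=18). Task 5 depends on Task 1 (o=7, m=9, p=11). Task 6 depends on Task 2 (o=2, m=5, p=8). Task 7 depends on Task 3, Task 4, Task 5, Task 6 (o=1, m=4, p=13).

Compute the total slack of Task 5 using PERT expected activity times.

te_Task 1 = (1 + 4·2 + 9)/6 = 18/6 = 3
te_Task 2 = (11 + 4·12 + 25)/6 = 84/6 = 14
te_Task 3 = (2 + 4·7 + 12)/6 = 42/6 = 7
te_Task 4 = (10 + 4·11 + 18)/6 = 72/6 = 12
te_Task 5 = (7 + 4·9 + 11)/6 = 54/6 = 9
te_Task 6 = (2 + 4·5 + 8)/6 = 30/6 = 5
te_Task 7 = (1 + 4·4 + 13)/6 = 30/6 = 5

Forward pass:
ES_Task 1 = 0; EF_Task 1 = 3
ES_Task 2 = 0; EF_Task 2 = 14
ES_Task 3 = max(EF_Task 1=3, EF_Task 2=14) = 14; EF_Task 3 = 14+7 = 21
ES_Task 4 = max(EF_Task 1=3, EF_Task 2=14) = 14; EF_Task 4 = 14+12 = 26
ES_Task 5 = 3; EF_Task 5 = 3+9 = 12
ES_Task 6 = 14; EF_Task 6 = 14+5 = 19
ES_Task 7 = max(EF_Task 3=21, EF_Task 4=26, EF_Task 5=12, EF_Task 6=19) = 26; EF_Task 7 = 26+5 = 31
Expected project duration μ = 31 weeks. Critical path: Task 2 → Task 4 → Task 7.

Backward pass:
LF_Task 7 = 31; LS_Task 7 = 31−5 = 26
LF_Task 6 = LS_Task 7 = 26; LS_Task 6 = 26−5 = 21
LF_Task 5 = LS_Task 7 = 26; LS_Task 5 = 26−9 = 17
LF_Task 4 = LS_Task 7 = 26; LS_Task 4 = 26−12 = 14
LF_Task 3 = LS_Task 7 = 26; LS_Task 3 = 26−7 = 19
LF_Task 2 = min(LS_Task 3=19, LS_Task 4=14, LS_Task 6=21) = 14; LS_Task 2 = 14−14 = 0
LF_Task 1 = min(LS_Task 3=19, LS_Task 4=14, LS_Task 5=17) = 14; LS_Task 1 = 14−3 = 11
Slack_Task 5 = LS_Task 5 − ES_Task 5 = 17 − 3 = 14

14 weeks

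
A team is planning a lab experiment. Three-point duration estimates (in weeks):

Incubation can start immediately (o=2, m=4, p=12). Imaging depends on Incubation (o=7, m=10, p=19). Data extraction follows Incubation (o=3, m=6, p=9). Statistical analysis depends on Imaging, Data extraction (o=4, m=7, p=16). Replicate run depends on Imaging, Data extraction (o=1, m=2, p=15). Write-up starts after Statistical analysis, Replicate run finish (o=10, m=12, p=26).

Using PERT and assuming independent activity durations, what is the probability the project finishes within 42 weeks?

te_Incubation = (2 + 4·4 + 12)/6 = 30/6 = 5; σ²_Incubation = ((12−2)/6)² = 2.778
te_Imaging = (7 + 4·10 + 19)/6 = 66/6 = 11; σ²_Imaging = ((19−7)/6)² = 4.000
te_Data extraction = (3 + 4·6 + 9)/6 = 36/6 = 6; σ²_Data extraction = ((9−3)/6)² = 1.000
te_Statistical analysis = (4 + 4·7 + 16)/6 = 48/6 = 8; σ²_Statistical analysis = ((16−4)/6)² = 4.000
te_Replicate run = (1 + 4·2 + 15)/6 = 24/6 = 4; σ²_Replicate run = ((15−1)/6)² = 5.444
te_Write-up = (10 + 4·12 + 26)/6 = 84/6 = 14; σ²_Write-up = ((26−10)/6)² = 7.111

Forward pass:
ES_Incubation = 0; EF_Incubation = 5
ES_Imaging = 5; EF_Imaging = 5+11 = 16
ES_Data extraction = 5; EF_Data extraction = 5+6 = 11
ES_Statistical analysis = max(EF_Imaging=16, EF_Data extraction=11) = 16; EF_Statistical analysis = 16+8 = 24
ES_Replicate run = max(EF_Imaging=16, EF_Data extraction=11) = 16; EF_Replicate run = 16+4 = 20
ES_Write-up = max(EF_Statistical analysis=24, EF_Replicate run=20) = 24; EF_Write-up = 24+14 = 38
Expected project duration μ = 38 weeks. Critical path: Incubation → Imaging → Statistical analysis → Write-up.

Variance along critical path = 2.778 + 4.000 + 4.000 + 7.111 = 17.889; σ = √17.889 = 4.230 weeks.
Z = (42 − 38) / 4.230 = 0.946
P(T ≤ 42) = Φ(0.946) ≈ 0.828

0.828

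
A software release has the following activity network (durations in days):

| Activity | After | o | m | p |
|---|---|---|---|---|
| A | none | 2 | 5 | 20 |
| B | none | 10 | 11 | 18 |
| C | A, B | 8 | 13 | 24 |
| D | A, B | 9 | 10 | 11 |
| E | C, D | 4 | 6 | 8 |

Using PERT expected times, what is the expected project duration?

te_A = (2 + 4·5 + 20)/6 = 42/6 = 7
te_B = (10 + 4·11 + 18)/6 = 72/6 = 12
te_C = (8 + 4·13 + 24)/6 = 84/6 = 14
te_D = (9 + 4·10 + 11)/6 = 60/6 = 10
te_E = (4 + 4·6 + 8)/6 = 36/6 = 6

Forward pass:
ES_A = 0; EF_A = 7
ES_B = 0; EF_B = 12
ES_C = max(EF_A=7, EF_B=12) = 12; EF_C = 12+14 = 26
ES_D = max(EF_A=7, EF_B=12) = 12; EF_D = 12+10 = 22
ES_E = max(EF_C=26, EF_D=22) = 26; EF_E = 26+6 = 32
Expected project duration μ = 32 days. Critical path: B → C → E.

32 days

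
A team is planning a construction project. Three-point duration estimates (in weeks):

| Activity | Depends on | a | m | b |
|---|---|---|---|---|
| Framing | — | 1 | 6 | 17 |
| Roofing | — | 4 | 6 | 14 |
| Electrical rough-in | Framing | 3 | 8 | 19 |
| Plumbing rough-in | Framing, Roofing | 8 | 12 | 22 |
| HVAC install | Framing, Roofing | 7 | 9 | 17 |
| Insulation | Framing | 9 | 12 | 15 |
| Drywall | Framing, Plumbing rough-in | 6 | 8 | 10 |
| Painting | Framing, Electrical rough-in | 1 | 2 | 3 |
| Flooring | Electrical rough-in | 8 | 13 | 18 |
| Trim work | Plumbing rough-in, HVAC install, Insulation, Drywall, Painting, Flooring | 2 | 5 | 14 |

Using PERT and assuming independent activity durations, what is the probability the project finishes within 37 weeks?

0.669

te_Framing = (1 + 4·6 + 17)/6 = 42/6 = 7; σ²_Framing = ((17−1)/6)² = 7.111
te_Roofing = (4 + 4·6 + 14)/6 = 42/6 = 7; σ²_Roofing = ((14−4)/6)² = 2.778
te_Electrical rough-in = (3 + 4·8 + 19)/6 = 54/6 = 9; σ²_Electrical rough-in = ((19−3)/6)² = 7.111
te_Plumbing rough-in = (8 + 4·12 + 22)/6 = 78/6 = 13; σ²_Plumbing rough-in = ((22−8)/6)² = 5.444
te_HVAC install = (7 + 4·9 + 17)/6 = 60/6 = 10; σ²_HVAC install = ((17−7)/6)² = 2.778
te_Insulation = (9 + 4·12 + 15)/6 = 72/6 = 12; σ²_Insulation = ((15−9)/6)² = 1.000
te_Drywall = (6 + 4·8 + 10)/6 = 48/6 = 8; σ²_Drywall = ((10−6)/6)² = 0.444
te_Painting = (1 + 4·2 + 3)/6 = 12/6 = 2; σ²_Painting = ((3−1)/6)² = 0.111
te_Flooring = (8 + 4·13 + 18)/6 = 78/6 = 13; σ²_Flooring = ((18−8)/6)² = 2.778
te_Trim work = (2 + 4·5 + 14)/6 = 36/6 = 6; σ²_Trim work = ((14−2)/6)² = 4.000

Forward pass:
ES_Framing = 0; EF_Framing = 7
ES_Roofing = 0; EF_Roofing = 7
ES_Electrical rough-in = 7; EF_Electrical rough-in = 7+9 = 16
ES_Plumbing rough-in = max(EF_Framing=7, EF_Roofing=7) = 7; EF_Plumbing rough-in = 7+13 = 20
ES_HVAC install = max(EF_Framing=7, EF_Roofing=7) = 7; EF_HVAC install = 7+10 = 17
ES_Insulation = 7; EF_Insulation = 7+12 = 19
ES_Drywall = max(EF_Framing=7, EF_Plumbing rough-in=20) = 20; EF_Drywall = 20+8 = 28
ES_Painting = max(EF_Framing=7, EF_Electrical rough-in=16) = 16; EF_Painting = 16+2 = 18
ES_Flooring = 16; EF_Flooring = 16+13 = 29
ES_Trim work = max(EF_Plumbing rough-in=20, EF_HVAC install=17, EF_Insulation=19, EF_Drywall=28, EF_Painting=18, EF_Flooring=29) = 29; EF_Trim work = 29+6 = 35
Expected project duration μ = 35 weeks. Critical path: Framing → Electrical rough-in → Flooring → Trim work.

Variance along critical path = 7.111 + 7.111 + 2.778 + 4.000 = 21.000; σ = √21.000 = 4.583 weeks.
Z = (37 − 35) / 4.583 = 0.436
P(T ≤ 37) = Φ(0.436) ≈ 0.669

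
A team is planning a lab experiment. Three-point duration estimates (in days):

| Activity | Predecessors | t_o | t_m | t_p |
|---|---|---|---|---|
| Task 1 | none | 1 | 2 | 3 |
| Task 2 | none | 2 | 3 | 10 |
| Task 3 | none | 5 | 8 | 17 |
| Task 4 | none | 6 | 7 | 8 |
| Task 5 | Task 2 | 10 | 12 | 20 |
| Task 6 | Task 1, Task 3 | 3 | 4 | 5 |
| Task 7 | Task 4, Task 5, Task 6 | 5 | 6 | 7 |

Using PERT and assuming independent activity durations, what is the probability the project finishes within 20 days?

te_Task 1 = (1 + 4·2 + 3)/6 = 12/6 = 2; σ²_Task 1 = ((3−1)/6)² = 0.111
te_Task 2 = (2 + 4·3 + 10)/6 = 24/6 = 4; σ²_Task 2 = ((10−2)/6)² = 1.778
te_Task 3 = (5 + 4·8 + 17)/6 = 54/6 = 9; σ²_Task 3 = ((17−5)/6)² = 4.000
te_Task 4 = (6 + 4·7 + 8)/6 = 42/6 = 7; σ²_Task 4 = ((8−6)/6)² = 0.111
te_Task 5 = (10 + 4·12 + 20)/6 = 78/6 = 13; σ²_Task 5 = ((20−10)/6)² = 2.778
te_Task 6 = (3 + 4·4 + 5)/6 = 24/6 = 4; σ²_Task 6 = ((5−3)/6)² = 0.111
te_Task 7 = (5 + 4·6 + 7)/6 = 36/6 = 6; σ²_Task 7 = ((7−5)/6)² = 0.111

Forward pass:
ES_Task 1 = 0; EF_Task 1 = 2
ES_Task 2 = 0; EF_Task 2 = 4
ES_Task 3 = 0; EF_Task 3 = 9
ES_Task 4 = 0; EF_Task 4 = 7
ES_Task 5 = 4; EF_Task 5 = 4+13 = 17
ES_Task 6 = max(EF_Task 1=2, EF_Task 3=9) = 9; EF_Task 6 = 9+4 = 13
ES_Task 7 = max(EF_Task 4=7, EF_Task 5=17, EF_Task 6=13) = 17; EF_Task 7 = 17+6 = 23
Expected project duration μ = 23 days. Critical path: Task 2 → Task 5 → Task 7.

Variance along critical path = 1.778 + 2.778 + 0.111 = 4.667; σ = √4.667 = 2.160 days.
Z = (20 − 23) / 2.160 = -1.389
P(T ≤ 20) = Φ(-1.389) ≈ 0.082

0.082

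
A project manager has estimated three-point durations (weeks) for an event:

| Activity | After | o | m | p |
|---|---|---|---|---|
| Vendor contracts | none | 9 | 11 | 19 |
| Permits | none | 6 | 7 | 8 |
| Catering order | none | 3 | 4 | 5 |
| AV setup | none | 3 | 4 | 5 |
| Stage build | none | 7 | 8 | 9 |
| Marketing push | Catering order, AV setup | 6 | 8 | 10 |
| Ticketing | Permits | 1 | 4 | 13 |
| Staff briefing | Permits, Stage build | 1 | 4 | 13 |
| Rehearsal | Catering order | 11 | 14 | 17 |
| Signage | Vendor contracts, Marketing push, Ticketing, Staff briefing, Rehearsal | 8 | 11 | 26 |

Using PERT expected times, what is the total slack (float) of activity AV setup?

6 weeks

te_Vendor contracts = (9 + 4·11 + 19)/6 = 72/6 = 12
te_Permits = (6 + 4·7 + 8)/6 = 42/6 = 7
te_Catering order = (3 + 4·4 + 5)/6 = 24/6 = 4
te_AV setup = (3 + 4·4 + 5)/6 = 24/6 = 4
te_Stage build = (7 + 4·8 + 9)/6 = 48/6 = 8
te_Marketing push = (6 + 4·8 + 10)/6 = 48/6 = 8
te_Ticketing = (1 + 4·4 + 13)/6 = 30/6 = 5
te_Staff briefing = (1 + 4·4 + 13)/6 = 30/6 = 5
te_Rehearsal = (11 + 4·14 + 17)/6 = 84/6 = 14
te_Signage = (8 + 4·11 + 26)/6 = 78/6 = 13

Forward pass:
ES_Vendor contracts = 0; EF_Vendor contracts = 12
ES_Permits = 0; EF_Permits = 7
ES_Catering order = 0; EF_Catering order = 4
ES_AV setup = 0; EF_AV setup = 4
ES_Stage build = 0; EF_Stage build = 8
ES_Marketing push = max(EF_Catering order=4, EF_AV setup=4) = 4; EF_Marketing push = 4+8 = 12
ES_Ticketing = 7; EF_Ticketing = 7+5 = 12
ES_Staff briefing = max(EF_Permits=7, EF_Stage build=8) = 8; EF_Staff briefing = 8+5 = 13
ES_Rehearsal = 4; EF_Rehearsal = 4+14 = 18
ES_Signage = max(EF_Vendor contracts=12, EF_Marketing push=12, EF_Ticketing=12, EF_Staff briefing=13, EF_Rehearsal=18) = 18; EF_Signage = 18+13 = 31
Expected project duration μ = 31 weeks. Critical path: Catering order → Rehearsal → Signage.

Backward pass:
LF_Signage = 31; LS_Signage = 31−13 = 18
LF_Rehearsal = LS_Signage = 18; LS_Rehearsal = 18−14 = 4
LF_Staff briefing = LS_Signage = 18; LS_Staff briefing = 18−5 = 13
LF_Ticketing = LS_Signage = 18; LS_Ticketing = 18−5 = 13
LF_Marketing push = LS_Signage = 18; LS_Marketing push = 18−8 = 10
LF_Stage build = LS_Staff briefing = 13; LS_Stage build = 13−8 = 5
LF_AV setup = LS_Marketing push = 10; LS_AV setup = 10−4 = 6
LF_Catering order = min(LS_Marketing push=10, LS_Rehearsal=4) = 4; LS_Catering order = 4−4 = 0
LF_Permits = min(LS_Ticketing=13, LS_Staff briefing=13) = 13; LS_Permits = 13−7 = 6
LF_Vendor contracts = LS_Signage = 18; LS_Vendor contracts = 18−12 = 6
Slack_AV setup = LS_AV setup − ES_AV setup = 6 − 0 = 6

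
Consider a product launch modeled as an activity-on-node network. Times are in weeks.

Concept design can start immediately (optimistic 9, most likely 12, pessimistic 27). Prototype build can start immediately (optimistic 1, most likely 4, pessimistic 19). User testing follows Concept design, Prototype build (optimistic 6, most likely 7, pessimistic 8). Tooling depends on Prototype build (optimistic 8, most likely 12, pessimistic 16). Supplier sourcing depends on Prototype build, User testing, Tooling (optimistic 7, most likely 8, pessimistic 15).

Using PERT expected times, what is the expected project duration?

30 weeks

te_Concept design = (9 + 4·12 + 27)/6 = 84/6 = 14
te_Prototype build = (1 + 4·4 + 19)/6 = 36/6 = 6
te_User testing = (6 + 4·7 + 8)/6 = 42/6 = 7
te_Tooling = (8 + 4·12 + 16)/6 = 72/6 = 12
te_Supplier sourcing = (7 + 4·8 + 15)/6 = 54/6 = 9

Forward pass:
ES_Concept design = 0; EF_Concept design = 14
ES_Prototype build = 0; EF_Prototype build = 6
ES_User testing = max(EF_Concept design=14, EF_Prototype build=6) = 14; EF_User testing = 14+7 = 21
ES_Tooling = 6; EF_Tooling = 6+12 = 18
ES_Supplier sourcing = max(EF_Prototype build=6, EF_User testing=21, EF_Tooling=18) = 21; EF_Supplier sourcing = 21+9 = 30
Expected project duration μ = 30 weeks. Critical path: Concept design → User testing → Supplier sourcing.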